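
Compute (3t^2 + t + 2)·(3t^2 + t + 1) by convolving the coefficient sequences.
Ascending coefficients: a = [2, 1, 3], b = [1, 1, 3]. c[0] = 2×1 = 2; c[1] = 2×1 + 1×1 = 3; c[2] = 2×3 + 1×1 + 3×1 = 10; c[3] = 1×3 + 3×1 = 6; c[4] = 3×3 = 9. Result coefficients: [2, 3, 10, 6, 9] → 9t^4 + 6t^3 + 10t^2 + 3t + 2

9t^4 + 6t^3 + 10t^2 + 3t + 2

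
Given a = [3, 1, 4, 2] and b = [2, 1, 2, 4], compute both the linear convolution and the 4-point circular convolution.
Linear: y_lin[0] = 3×2 = 6; y_lin[1] = 3×1 + 1×2 = 5; y_lin[2] = 3×2 + 1×1 + 4×2 = 15; y_lin[3] = 3×4 + 1×2 + 4×1 + 2×2 = 22; y_lin[4] = 1×4 + 4×2 + 2×1 = 14; y_lin[5] = 4×4 + 2×2 = 20; y_lin[6] = 2×4 = 8 → [6, 5, 15, 22, 14, 20, 8]. Circular (length 4): y[0] = 3×2 + 1×4 + 4×2 + 2×1 = 20; y[1] = 3×1 + 1×2 + 4×4 + 2×2 = 25; y[2] = 3×2 + 1×1 + 4×2 + 2×4 = 23; y[3] = 3×4 + 1×2 + 4×1 + 2×2 = 22 → [20, 25, 23, 22]

Linear: [6, 5, 15, 22, 14, 20, 8], Circular: [20, 25, 23, 22]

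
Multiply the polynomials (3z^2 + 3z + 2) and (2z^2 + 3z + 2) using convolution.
Ascending coefficients: a = [2, 3, 3], b = [2, 3, 2]. c[0] = 2×2 = 4; c[1] = 2×3 + 3×2 = 12; c[2] = 2×2 + 3×3 + 3×2 = 19; c[3] = 3×2 + 3×3 = 15; c[4] = 3×2 = 6. Result coefficients: [4, 12, 19, 15, 6] → 6z^4 + 15z^3 + 19z^2 + 12z + 4

6z^4 + 15z^3 + 19z^2 + 12z + 4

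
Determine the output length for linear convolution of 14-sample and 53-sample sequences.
Linear/full convolution length: m + n - 1 = 14 + 53 - 1 = 66

66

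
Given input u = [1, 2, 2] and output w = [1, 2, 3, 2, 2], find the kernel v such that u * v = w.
Output length 5 = len(u) + len(v) - 1 ⇒ len(v) = 3. Solve v forward using v[k] = (w[k] - Σ_{i≥1} u[i]·v[k-i]) / u[0]: v[0] = w[0] / u[0] = 1 / 1 = 1; v[1] = (w[1] - 2×1) / u[0] = (2 - 2×1) / 1 = 0; v[2] = (w[2] - 2×0 - 2×1) / u[0] = (3 - 2×0 - 2×1) / 1 = 1. So v = [1, 0, 1]. Forward-check [1, 2, 2] * [1, 0, 1]: w[0] = 1×1 = 1; w[1] = 1×0 + 2×1 = 2; w[2] = 1×1 + 2×0 + 2×1 = 3; w[3] = 2×1 + 2×0 = 2; w[4] = 2×1 = 2 → [1, 2, 3, 2, 2] ✓

[1, 0, 1]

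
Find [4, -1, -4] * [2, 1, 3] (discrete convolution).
y[0] = 4×2 = 8; y[1] = 4×1 + -1×2 = 2; y[2] = 4×3 + -1×1 + -4×2 = 3; y[3] = -1×3 + -4×1 = -7; y[4] = -4×3 = -12

[8, 2, 3, -7, -12]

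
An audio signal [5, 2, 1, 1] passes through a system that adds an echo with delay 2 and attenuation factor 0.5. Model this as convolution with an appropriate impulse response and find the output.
Direct-path + delayed-attenuated-path model → impulse response h = [1, 0, 0.5] (1 at lag 0, 0.5 at lag 2). Output y[n] = x[n] + 0.5·x[n - 2] (with x[n] = 0 outside 0..3): y[0] = 5 + 0.5×0 = 5; y[1] = 2 + 0.5×0 = 2; y[2] = 1 + 0.5×5 = 3.5; y[3] = 1 + 0.5×2 = 2.0; y[4] = 0 + 0.5×1 = 0.5; y[5] = 0 + 0.5×1 = 0.5. So y = [5, 2, 3.5, 2.0, 0.5, 0.5]

[5, 2, 3.5, 2.0, 0.5, 0.5]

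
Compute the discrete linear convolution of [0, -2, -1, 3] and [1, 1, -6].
y[0] = 0×1 = 0; y[1] = 0×1 + -2×1 = -2; y[2] = 0×-6 + -2×1 + -1×1 = -3; y[3] = -2×-6 + -1×1 + 3×1 = 14; y[4] = -1×-6 + 3×1 = 9; y[5] = 3×-6 = -18

[0, -2, -3, 14, 9, -18]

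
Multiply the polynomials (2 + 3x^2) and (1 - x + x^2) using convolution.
Ascending coefficients: a = [2, 0, 3], b = [1, -1, 1]. c[0] = 2×1 = 2; c[1] = 2×-1 + 0×1 = -2; c[2] = 2×1 + 0×-1 + 3×1 = 5; c[3] = 0×1 + 3×-1 = -3; c[4] = 3×1 = 3. Result coefficients: [2, -2, 5, -3, 3] → 2 - 2x + 5x^2 - 3x^3 + 3x^4

2 - 2x + 5x^2 - 3x^3 + 3x^4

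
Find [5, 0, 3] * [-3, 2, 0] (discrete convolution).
y[0] = 5×-3 = -15; y[1] = 5×2 + 0×-3 = 10; y[2] = 5×0 + 0×2 + 3×-3 = -9; y[3] = 0×0 + 3×2 = 6; y[4] = 3×0 = 0

[-15, 10, -9, 6, 0]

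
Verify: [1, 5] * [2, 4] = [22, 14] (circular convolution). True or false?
Recompute circular convolution of [1, 5] and [2, 4]: y[0] = 1×2 + 5×4 = 22; y[1] = 1×4 + 5×2 = 14 → [22, 14]. Given [22, 14] matches, so answer: Yes

Yes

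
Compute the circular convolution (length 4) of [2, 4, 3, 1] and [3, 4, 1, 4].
Use y[k] = Σ_j a[j]·b[(k-j) mod 4]. y[0] = 2×3 + 4×4 + 3×1 + 1×4 = 29; y[1] = 2×4 + 4×3 + 3×4 + 1×1 = 33; y[2] = 2×1 + 4×4 + 3×3 + 1×4 = 31; y[3] = 2×4 + 4×1 + 3×4 + 1×3 = 27. Result: [29, 33, 31, 27]

[29, 33, 31, 27]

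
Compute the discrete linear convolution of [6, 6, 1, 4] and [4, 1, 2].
y[0] = 6×4 = 24; y[1] = 6×1 + 6×4 = 30; y[2] = 6×2 + 6×1 + 1×4 = 22; y[3] = 6×2 + 1×1 + 4×4 = 29; y[4] = 1×2 + 4×1 = 6; y[5] = 4×2 = 8

[24, 30, 22, 29, 6, 8]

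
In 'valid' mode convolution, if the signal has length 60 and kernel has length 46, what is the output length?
'Valid' mode counts only positions where the kernel fully overlaps the signal: m - n + 1 = 60 - 46 + 1 = 15

15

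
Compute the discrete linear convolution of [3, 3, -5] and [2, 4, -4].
y[0] = 3×2 = 6; y[1] = 3×4 + 3×2 = 18; y[2] = 3×-4 + 3×4 + -5×2 = -10; y[3] = 3×-4 + -5×4 = -32; y[4] = -5×-4 = 20

[6, 18, -10, -32, 20]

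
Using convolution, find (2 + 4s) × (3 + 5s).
Ascending coefficients: a = [2, 4], b = [3, 5]. c[0] = 2×3 = 6; c[1] = 2×5 + 4×3 = 22; c[2] = 4×5 = 20. Result coefficients: [6, 22, 20] → 6 + 22s + 20s^2

6 + 22s + 20s^2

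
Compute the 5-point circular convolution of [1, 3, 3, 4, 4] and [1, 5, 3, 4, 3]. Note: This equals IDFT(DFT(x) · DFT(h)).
Either evaluate y[k] = Σ_j x[j]·h[(k-j) mod 5] directly, or use IDFT(DFT(x) · DFT(h)). y[0] = 1×1 + 3×3 + 3×4 + 4×3 + 4×5 = 54; y[1] = 1×5 + 3×1 + 3×3 + 4×4 + 4×3 = 45; y[2] = 1×3 + 3×5 + 3×1 + 4×3 + 4×4 = 49; y[3] = 1×4 + 3×3 + 3×5 + 4×1 + 4×3 = 44; y[4] = 1×3 + 3×4 + 3×3 + 4×5 + 4×1 = 48. Result: [54, 45, 49, 44, 48]

[54, 45, 49, 44, 48]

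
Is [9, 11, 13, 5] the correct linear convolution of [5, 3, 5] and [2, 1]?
Recompute linear convolution of [5, 3, 5] and [2, 1]: y[0] = 5×2 = 10; y[1] = 5×1 + 3×2 = 11; y[2] = 3×1 + 5×2 = 13; y[3] = 5×1 = 5 → [10, 11, 13, 5]. Compare to given [9, 11, 13, 5]: they differ at index 0: given 9, correct 10, so answer: No

No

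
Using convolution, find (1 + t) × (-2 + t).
Ascending coefficients: a = [1, 1], b = [-2, 1]. c[0] = 1×-2 = -2; c[1] = 1×1 + 1×-2 = -1; c[2] = 1×1 = 1. Result coefficients: [-2, -1, 1] → -2 - t + t^2

-2 - t + t^2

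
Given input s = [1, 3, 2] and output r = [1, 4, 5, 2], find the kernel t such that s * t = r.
Output length 4 = len(s) + len(t) - 1 ⇒ len(t) = 2. Solve t forward using t[k] = (r[k] - Σ_{i≥1} s[i]·t[k-i]) / s[0]: t[0] = r[0] / s[0] = 1 / 1 = 1; t[1] = (r[1] - 3×1) / s[0] = (4 - 3×1) / 1 = 1. So t = [1, 1]. Forward-check [1, 3, 2] * [1, 1]: r[0] = 1×1 = 1; r[1] = 1×1 + 3×1 = 4; r[2] = 3×1 + 2×1 = 5; r[3] = 2×1 = 2 → [1, 4, 5, 2] ✓

[1, 1]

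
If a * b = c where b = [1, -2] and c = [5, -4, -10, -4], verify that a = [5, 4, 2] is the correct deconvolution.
Forward-compute [5, 4, 2] * [1, -2]: c[0] = 5×1 = 5; c[1] = 5×-2 + 4×1 = -6; c[2] = 4×-2 + 2×1 = -6; c[3] = 2×-2 = -4 → [5, -6, -6, -4]. Does not match given c = [5, -4, -10, -4].

Not verified. [5, 4, 2] * [1, -2] = [5, -6, -6, -4], which differs from [5, -4, -10, -4] at index 1.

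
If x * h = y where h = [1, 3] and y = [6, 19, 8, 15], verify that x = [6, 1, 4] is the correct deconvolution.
Forward-compute [6, 1, 4] * [1, 3]: y[0] = 6×1 = 6; y[1] = 6×3 + 1×1 = 19; y[2] = 1×3 + 4×1 = 7; y[3] = 4×3 = 12 → [6, 19, 7, 12]. Does not match given y = [6, 19, 8, 15].

Not verified. [6, 1, 4] * [1, 3] = [6, 19, 7, 12], which differs from [6, 19, 8, 15] at index 2.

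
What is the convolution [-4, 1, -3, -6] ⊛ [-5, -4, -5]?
y[0] = -4×-5 = 20; y[1] = -4×-4 + 1×-5 = 11; y[2] = -4×-5 + 1×-4 + -3×-5 = 31; y[3] = 1×-5 + -3×-4 + -6×-5 = 37; y[4] = -3×-5 + -6×-4 = 39; y[5] = -6×-5 = 30

[20, 11, 31, 37, 39, 30]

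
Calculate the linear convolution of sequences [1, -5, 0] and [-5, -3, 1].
y[0] = 1×-5 = -5; y[1] = 1×-3 + -5×-5 = 22; y[2] = 1×1 + -5×-3 + 0×-5 = 16; y[3] = -5×1 + 0×-3 = -5; y[4] = 0×1 = 0

[-5, 22, 16, -5, 0]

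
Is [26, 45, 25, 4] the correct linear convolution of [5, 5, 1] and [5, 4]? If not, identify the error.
Recompute linear convolution of [5, 5, 1] and [5, 4]: y[0] = 5×5 = 25; y[1] = 5×4 + 5×5 = 45; y[2] = 5×4 + 1×5 = 25; y[3] = 1×4 = 4 → [25, 45, 25, 4]. Compare to given [26, 45, 25, 4]: they differ at index 0: given 26, correct 25, so answer: No

No. Error at index 0: given 26, correct 25.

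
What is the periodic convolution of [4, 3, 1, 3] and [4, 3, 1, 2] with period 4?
Use y[k] = Σ_j x[j]·h[(k-j) mod 4]. y[0] = 4×4 + 3×2 + 1×1 + 3×3 = 32; y[1] = 4×3 + 3×4 + 1×2 + 3×1 = 29; y[2] = 4×1 + 3×3 + 1×4 + 3×2 = 23; y[3] = 4×2 + 3×1 + 1×3 + 3×4 = 26. Result: [32, 29, 23, 26]

[32, 29, 23, 26]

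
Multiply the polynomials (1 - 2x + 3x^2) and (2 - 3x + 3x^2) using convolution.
Ascending coefficients: a = [1, -2, 3], b = [2, -3, 3]. c[0] = 1×2 = 2; c[1] = 1×-3 + -2×2 = -7; c[2] = 1×3 + -2×-3 + 3×2 = 15; c[3] = -2×3 + 3×-3 = -15; c[4] = 3×3 = 9. Result coefficients: [2, -7, 15, -15, 9] → 2 - 7x + 15x^2 - 15x^3 + 9x^4

2 - 7x + 15x^2 - 15x^3 + 9x^4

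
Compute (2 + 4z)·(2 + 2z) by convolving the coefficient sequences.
Ascending coefficients: a = [2, 4], b = [2, 2]. c[0] = 2×2 = 4; c[1] = 2×2 + 4×2 = 12; c[2] = 4×2 = 8. Result coefficients: [4, 12, 8] → 4 + 12z + 8z^2

4 + 12z + 8z^2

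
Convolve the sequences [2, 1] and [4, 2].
y[0] = 2×4 = 8; y[1] = 2×2 + 1×4 = 8; y[2] = 1×2 = 2

[8, 8, 2]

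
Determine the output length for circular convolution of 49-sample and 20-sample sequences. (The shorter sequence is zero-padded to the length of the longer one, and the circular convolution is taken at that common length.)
Circular convolution (zero-padding the shorter input) has length max(m, n) = max(49, 20) = 49

49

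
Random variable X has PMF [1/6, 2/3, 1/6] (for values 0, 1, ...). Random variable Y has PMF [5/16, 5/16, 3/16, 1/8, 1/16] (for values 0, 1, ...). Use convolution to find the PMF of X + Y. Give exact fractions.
P(X+Y=k) = Σ_i P(X=i)·P(Y=k-i) — a convolution of [1/6, 2/3, 1/6] and [5/16, 5/16, 3/16, 1/8, 1/16]. P(X+Y=0) = (1/6)×(5/16) = 5/96; P(X+Y=1) = (1/6)×(5/16) + (2/3)×(5/16) = 5/96 + 5/24 = 25/96; P(X+Y=2) = (1/6)×(3/16) + (2/3)×(5/16) + (1/6)×(5/16) = 1/32 + 5/24 + 5/96 = 7/24; P(X+Y=3) = (1/6)×(1/8) + (2/3)×(3/16) + (1/6)×(5/16) = 1/48 + 1/8 + 5/96 = 19/96; P(X+Y=4) = (1/6)×(1/16) + (2/3)×(1/8) + (1/6)×(3/16) = 1/96 + 1/12 + 1/32 = 1/8; P(X+Y=5) = (2/3)×(1/16) + (1/6)×(1/8) = 1/24 + 1/48 = 1/16; P(X+Y=6) = (1/6)×(1/16) = 1/96. PMF: [5/96, 25/96, 7/24, 19/96, 1/8, 1/16, 1/96] (sums to 1 ✓)

[5/96, 25/96, 7/24, 19/96, 1/8, 1/16, 1/96]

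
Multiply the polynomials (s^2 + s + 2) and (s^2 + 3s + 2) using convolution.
Ascending coefficients: a = [2, 1, 1], b = [2, 3, 1]. c[0] = 2×2 = 4; c[1] = 2×3 + 1×2 = 8; c[2] = 2×1 + 1×3 + 1×2 = 7; c[3] = 1×1 + 1×3 = 4; c[4] = 1×1 = 1. Result coefficients: [4, 8, 7, 4, 1] → s^4 + 4s^3 + 7s^2 + 8s + 4

s^4 + 4s^3 + 7s^2 + 8s + 4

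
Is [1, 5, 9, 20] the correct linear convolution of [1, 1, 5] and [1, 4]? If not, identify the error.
Recompute linear convolution of [1, 1, 5] and [1, 4]: y[0] = 1×1 = 1; y[1] = 1×4 + 1×1 = 5; y[2] = 1×4 + 5×1 = 9; y[3] = 5×4 = 20 → [1, 5, 9, 20]. Given [1, 5, 9, 20] matches, so answer: Yes

Yes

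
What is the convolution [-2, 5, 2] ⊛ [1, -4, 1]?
y[0] = -2×1 = -2; y[1] = -2×-4 + 5×1 = 13; y[2] = -2×1 + 5×-4 + 2×1 = -20; y[3] = 5×1 + 2×-4 = -3; y[4] = 2×1 = 2

[-2, 13, -20, -3, 2]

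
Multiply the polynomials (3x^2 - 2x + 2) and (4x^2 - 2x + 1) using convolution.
Ascending coefficients: a = [2, -2, 3], b = [1, -2, 4]. c[0] = 2×1 = 2; c[1] = 2×-2 + -2×1 = -6; c[2] = 2×4 + -2×-2 + 3×1 = 15; c[3] = -2×4 + 3×-2 = -14; c[4] = 3×4 = 12. Result coefficients: [2, -6, 15, -14, 12] → 12x^4 - 14x^3 + 15x^2 - 6x + 2

12x^4 - 14x^3 + 15x^2 - 6x + 2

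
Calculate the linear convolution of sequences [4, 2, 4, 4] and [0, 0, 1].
y[0] = 4×0 = 0; y[1] = 4×0 + 2×0 = 0; y[2] = 4×1 + 2×0 + 4×0 = 4; y[3] = 2×1 + 4×0 + 4×0 = 2; y[4] = 4×1 + 4×0 = 4; y[5] = 4×1 = 4

[0, 0, 4, 2, 4, 4]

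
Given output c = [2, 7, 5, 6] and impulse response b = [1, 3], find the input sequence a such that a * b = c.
Deconvolve c=[2, 7, 5, 6] by b=[1, 3]. Since b[0]=1, solve forward: a[0] = c[0] / 1 = 2; a[1] = (c[1] - 2×3) / 1 = 1; a[2] = (c[2] - 1×3) / 1 = 2. So a = [2, 1, 2]. Check by forward convolution: c[0] = 2×1 = 2; c[1] = 2×3 + 1×1 = 7; c[2] = 1×3 + 2×1 = 5; c[3] = 2×3 = 6

[2, 1, 2]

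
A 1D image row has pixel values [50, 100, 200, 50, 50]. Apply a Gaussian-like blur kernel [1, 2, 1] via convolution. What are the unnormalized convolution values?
Convolve image row [50, 100, 200, 50, 50] with kernel [1, 2, 1]: y[0] = 50×1 = 50; y[1] = 50×2 + 100×1 = 200; y[2] = 50×1 + 100×2 + 200×1 = 450; y[3] = 100×1 + 200×2 + 50×1 = 550; y[4] = 200×1 + 50×2 + 50×1 = 350; y[5] = 50×1 + 50×2 = 150; y[6] = 50×1 = 50 → [50, 200, 450, 550, 350, 150, 50]. Normalization factor = sum(kernel) = 4.

[50, 200, 450, 550, 350, 150, 50]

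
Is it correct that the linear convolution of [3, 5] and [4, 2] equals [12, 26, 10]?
Recompute linear convolution of [3, 5] and [4, 2]: y[0] = 3×4 = 12; y[1] = 3×2 + 5×4 = 26; y[2] = 5×2 = 10 → [12, 26, 10]. Given [12, 26, 10] matches, so answer: Yes

Yes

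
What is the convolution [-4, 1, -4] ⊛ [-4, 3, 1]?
y[0] = -4×-4 = 16; y[1] = -4×3 + 1×-4 = -16; y[2] = -4×1 + 1×3 + -4×-4 = 15; y[3] = 1×1 + -4×3 = -11; y[4] = -4×1 = -4

[16, -16, 15, -11, -4]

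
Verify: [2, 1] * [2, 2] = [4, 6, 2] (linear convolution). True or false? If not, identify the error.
Recompute linear convolution of [2, 1] and [2, 2]: y[0] = 2×2 = 4; y[1] = 2×2 + 1×2 = 6; y[2] = 1×2 = 2 → [4, 6, 2]. Given [4, 6, 2] matches, so answer: Yes

Yes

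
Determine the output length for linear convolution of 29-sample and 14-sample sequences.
Linear/full convolution length: m + n - 1 = 29 + 14 - 1 = 42

42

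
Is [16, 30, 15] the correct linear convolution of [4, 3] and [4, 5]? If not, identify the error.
Recompute linear convolution of [4, 3] and [4, 5]: y[0] = 4×4 = 16; y[1] = 4×5 + 3×4 = 32; y[2] = 3×5 = 15 → [16, 32, 15]. Compare to given [16, 30, 15]: they differ at index 1: given 30, correct 32, so answer: No

No. Error at index 1: given 30, correct 32.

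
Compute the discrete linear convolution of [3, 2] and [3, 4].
y[0] = 3×3 = 9; y[1] = 3×4 + 2×3 = 18; y[2] = 2×4 = 8

[9, 18, 8]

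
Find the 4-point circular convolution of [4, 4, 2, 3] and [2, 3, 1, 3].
Use y[k] = Σ_j x[j]·h[(k-j) mod 4]. y[0] = 4×2 + 4×3 + 2×1 + 3×3 = 31; y[1] = 4×3 + 4×2 + 2×3 + 3×1 = 29; y[2] = 4×1 + 4×3 + 2×2 + 3×3 = 29; y[3] = 4×3 + 4×1 + 2×3 + 3×2 = 28. Result: [31, 29, 29, 28]

[31, 29, 29, 28]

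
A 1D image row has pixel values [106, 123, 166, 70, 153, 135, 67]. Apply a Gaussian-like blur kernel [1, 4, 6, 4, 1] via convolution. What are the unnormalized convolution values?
Convolve image row [106, 123, 166, 70, 153, 135, 67] with kernel [1, 4, 6, 4, 1]: y[0] = 106×1 = 106; y[1] = 106×4 + 123×1 = 547; y[2] = 106×6 + 123×4 + 166×1 = 1294; y[3] = 106×4 + 123×6 + 166×4 + 70×1 = 1896; y[4] = 106×1 + 123×4 + 166×6 + 70×4 + 153×1 = 2027; y[5] = 123×1 + 166×4 + 70×6 + 153×4 + 135×1 = 1954; y[6] = 166×1 + 70×4 + 153×6 + 135×4 + 67×1 = 1971; y[7] = 70×1 + 153×4 + 135×6 + 67×4 = 1760; y[8] = 153×1 + 135×4 + 67×6 = 1095; y[9] = 135×1 + 67×4 = 403; y[10] = 67×1 = 67 → [106, 547, 1294, 1896, 2027, 1954, 1971, 1760, 1095, 403, 67]. Normalization factor = sum(kernel) = 16.

[106, 547, 1294, 1896, 2027, 1954, 1971, 1760, 1095, 403, 67]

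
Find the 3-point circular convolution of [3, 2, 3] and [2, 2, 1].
Use y[k] = Σ_j a[j]·b[(k-j) mod 3]. y[0] = 3×2 + 2×1 + 3×2 = 14; y[1] = 3×2 + 2×2 + 3×1 = 13; y[2] = 3×1 + 2×2 + 3×2 = 13. Result: [14, 13, 13]

[14, 13, 13]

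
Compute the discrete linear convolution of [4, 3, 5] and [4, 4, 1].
y[0] = 4×4 = 16; y[1] = 4×4 + 3×4 = 28; y[2] = 4×1 + 3×4 + 5×4 = 36; y[3] = 3×1 + 5×4 = 23; y[4] = 5×1 = 5

[16, 28, 36, 23, 5]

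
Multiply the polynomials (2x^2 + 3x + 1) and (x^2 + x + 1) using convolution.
Ascending coefficients: a = [1, 3, 2], b = [1, 1, 1]. c[0] = 1×1 = 1; c[1] = 1×1 + 3×1 = 4; c[2] = 1×1 + 3×1 + 2×1 = 6; c[3] = 3×1 + 2×1 = 5; c[4] = 2×1 = 2. Result coefficients: [1, 4, 6, 5, 2] → 2x^4 + 5x^3 + 6x^2 + 4x + 1

2x^4 + 5x^3 + 6x^2 + 4x + 1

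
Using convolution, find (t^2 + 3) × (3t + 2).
Ascending coefficients: a = [3, 0, 1], b = [2, 3]. c[0] = 3×2 = 6; c[1] = 3×3 + 0×2 = 9; c[2] = 0×3 + 1×2 = 2; c[3] = 1×3 = 3. Result coefficients: [6, 9, 2, 3] → 3t^3 + 2t^2 + 9t + 6

3t^3 + 2t^2 + 9t + 6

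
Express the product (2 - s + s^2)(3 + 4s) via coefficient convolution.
Ascending coefficients: a = [2, -1, 1], b = [3, 4]. c[0] = 2×3 = 6; c[1] = 2×4 + -1×3 = 5; c[2] = -1×4 + 1×3 = -1; c[3] = 1×4 = 4. Result coefficients: [6, 5, -1, 4] → 6 + 5s - s^2 + 4s^3

6 + 5s - s^2 + 4s^3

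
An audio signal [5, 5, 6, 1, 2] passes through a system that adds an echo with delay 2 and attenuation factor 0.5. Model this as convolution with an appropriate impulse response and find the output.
Direct-path + delayed-attenuated-path model → impulse response h = [1, 0, 0.5] (1 at lag 0, 0.5 at lag 2). Output y[n] = x[n] + 0.5·x[n - 2] (with x[n] = 0 outside 0..4): y[0] = 5 + 0.5×0 = 5; y[1] = 5 + 0.5×0 = 5; y[2] = 6 + 0.5×5 = 8.5; y[3] = 1 + 0.5×5 = 3.5; y[4] = 2 + 0.5×6 = 5.0; y[5] = 0 + 0.5×1 = 0.5; y[6] = 0 + 0.5×2 = 1.0. So y = [5, 5, 8.5, 3.5, 5.0, 0.5, 1.0]

[5, 5, 8.5, 3.5, 5.0, 0.5, 1.0]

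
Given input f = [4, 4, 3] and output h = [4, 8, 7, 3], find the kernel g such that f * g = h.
Output length 4 = len(f) + len(g) - 1 ⇒ len(g) = 2. Solve g forward using g[k] = (h[k] - Σ_{i≥1} f[i]·g[k-i]) / f[0]: g[0] = h[0] / f[0] = 4 / 4 = 1; g[1] = (h[1] - 4×1) / f[0] = (8 - 4×1) / 4 = 1. So g = [1, 1]. Forward-check [4, 4, 3] * [1, 1]: h[0] = 4×1 = 4; h[1] = 4×1 + 4×1 = 8; h[2] = 4×1 + 3×1 = 7; h[3] = 3×1 = 3 → [4, 8, 7, 3] ✓

[1, 1]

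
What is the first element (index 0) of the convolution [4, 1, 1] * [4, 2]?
Use y[k] = Σ_i a[i]·b[k-i] at k=0. y[0] = 4×4 = 16

16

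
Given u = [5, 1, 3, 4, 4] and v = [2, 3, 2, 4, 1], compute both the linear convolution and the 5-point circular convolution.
Linear: y_lin[0] = 5×2 = 10; y_lin[1] = 5×3 + 1×2 = 17; y_lin[2] = 5×2 + 1×3 + 3×2 = 19; y_lin[3] = 5×4 + 1×2 + 3×3 + 4×2 = 39; y_lin[4] = 5×1 + 1×4 + 3×2 + 4×3 + 4×2 = 35; y_lin[5] = 1×1 + 3×4 + 4×2 + 4×3 = 33; y_lin[6] = 3×1 + 4×4 + 4×2 = 27; y_lin[7] = 4×1 + 4×4 = 20; y_lin[8] = 4×1 = 4 → [10, 17, 19, 39, 35, 33, 27, 20, 4]. Circular (length 5): y[0] = 5×2 + 1×1 + 3×4 + 4×2 + 4×3 = 43; y[1] = 5×3 + 1×2 + 3×1 + 4×4 + 4×2 = 44; y[2] = 5×2 + 1×3 + 3×2 + 4×1 + 4×4 = 39; y[3] = 5×4 + 1×2 + 3×3 + 4×2 + 4×1 = 43; y[4] = 5×1 + 1×4 + 3×2 + 4×3 + 4×2 = 35 → [43, 44, 39, 43, 35]

Linear: [10, 17, 19, 39, 35, 33, 27, 20, 4], Circular: [43, 44, 39, 43, 35]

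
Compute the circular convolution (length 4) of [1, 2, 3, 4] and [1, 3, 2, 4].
Use y[k] = Σ_j u[j]·v[(k-j) mod 4]. y[0] = 1×1 + 2×4 + 3×2 + 4×3 = 27; y[1] = 1×3 + 2×1 + 3×4 + 4×2 = 25; y[2] = 1×2 + 2×3 + 3×1 + 4×4 = 27; y[3] = 1×4 + 2×2 + 3×3 + 4×1 = 21. Result: [27, 25, 27, 21]

[27, 25, 27, 21]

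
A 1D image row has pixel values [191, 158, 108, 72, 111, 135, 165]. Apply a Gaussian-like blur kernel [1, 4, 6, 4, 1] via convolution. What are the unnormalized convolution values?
Convolve image row [191, 158, 108, 72, 111, 135, 165] with kernel [1, 4, 6, 4, 1]: y[0] = 191×1 = 191; y[1] = 191×4 + 158×1 = 922; y[2] = 191×6 + 158×4 + 108×1 = 1886; y[3] = 191×4 + 158×6 + 108×4 + 72×1 = 2216; y[4] = 191×1 + 158×4 + 108×6 + 72×4 + 111×1 = 1870; y[5] = 158×1 + 108×4 + 72×6 + 111×4 + 135×1 = 1601; y[6] = 108×1 + 72×4 + 111×6 + 135×4 + 165×1 = 1767; y[7] = 72×1 + 111×4 + 135×6 + 165×4 = 1986; y[8] = 111×1 + 135×4 + 165×6 = 1641; y[9] = 135×1 + 165×4 = 795; y[10] = 165×1 = 165 → [191, 922, 1886, 2216, 1870, 1601, 1767, 1986, 1641, 795, 165]. Normalization factor = sum(kernel) = 16.

[191, 922, 1886, 2216, 1870, 1601, 1767, 1986, 1641, 795, 165]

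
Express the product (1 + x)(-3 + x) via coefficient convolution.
Ascending coefficients: a = [1, 1], b = [-3, 1]. c[0] = 1×-3 = -3; c[1] = 1×1 + 1×-3 = -2; c[2] = 1×1 = 1. Result coefficients: [-3, -2, 1] → -3 - 2x + x^2

-3 - 2x + x^2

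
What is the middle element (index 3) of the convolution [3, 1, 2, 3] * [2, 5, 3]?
Use y[k] = Σ_i a[i]·b[k-i] at k=3. y[3] = 1×3 + 2×5 + 3×2 = 19

19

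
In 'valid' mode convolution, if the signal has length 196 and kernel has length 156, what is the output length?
'Valid' mode counts only positions where the kernel fully overlaps the signal: m - n + 1 = 196 - 156 + 1 = 41

41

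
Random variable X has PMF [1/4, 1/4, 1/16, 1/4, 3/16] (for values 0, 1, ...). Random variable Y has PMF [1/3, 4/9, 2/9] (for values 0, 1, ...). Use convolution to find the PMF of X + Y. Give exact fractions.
P(X+Y=k) = Σ_i P(X=i)·P(Y=k-i) — a convolution of [1/4, 1/4, 1/16, 1/4, 3/16] and [1/3, 4/9, 2/9]. P(X+Y=0) = (1/4)×(1/3) = 1/12; P(X+Y=1) = (1/4)×(4/9) + (1/4)×(1/3) = 1/9 + 1/12 = 7/36; P(X+Y=2) = (1/4)×(2/9) + (1/4)×(4/9) + (1/16)×(1/3) = 1/18 + 1/9 + 1/48 = 3/16; P(X+Y=3) = (1/4)×(2/9) + (1/16)×(4/9) + (1/4)×(1/3) = 1/18 + 1/36 + 1/12 = 1/6; P(X+Y=4) = (1/16)×(2/9) + (1/4)×(4/9) + (3/16)×(1/3) = 1/72 + 1/9 + 1/16 = 3/16; P(X+Y=5) = (1/4)×(2/9) + (3/16)×(4/9) = 1/18 + 1/12 = 5/36; P(X+Y=6) = (3/16)×(2/9) = 1/24. PMF: [1/12, 7/36, 3/16, 1/6, 3/16, 5/36, 1/24] (sums to 1 ✓)

[1/12, 7/36, 3/16, 1/6, 3/16, 5/36, 1/24]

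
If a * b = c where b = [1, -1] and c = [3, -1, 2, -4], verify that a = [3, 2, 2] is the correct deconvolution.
Forward-compute [3, 2, 2] * [1, -1]: c[0] = 3×1 = 3; c[1] = 3×-1 + 2×1 = -1; c[2] = 2×-1 + 2×1 = 0; c[3] = 2×-1 = -2 → [3, -1, 0, -2]. Does not match given c = [3, -1, 2, -4].

Not verified. [3, 2, 2] * [1, -1] = [3, -1, 0, -2], which differs from [3, -1, 2, -4] at index 2.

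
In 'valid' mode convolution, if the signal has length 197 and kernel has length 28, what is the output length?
'Valid' mode counts only positions where the kernel fully overlaps the signal: m - n + 1 = 197 - 28 + 1 = 170

170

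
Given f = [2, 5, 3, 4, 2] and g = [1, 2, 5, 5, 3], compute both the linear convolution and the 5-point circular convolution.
Linear: y_lin[0] = 2×1 = 2; y_lin[1] = 2×2 + 5×1 = 9; y_lin[2] = 2×5 + 5×2 + 3×1 = 23; y_lin[3] = 2×5 + 5×5 + 3×2 + 4×1 = 45; y_lin[4] = 2×3 + 5×5 + 3×5 + 4×2 + 2×1 = 56; y_lin[5] = 5×3 + 3×5 + 4×5 + 2×2 = 54; y_lin[6] = 3×3 + 4×5 + 2×5 = 39; y_lin[7] = 4×3 + 2×5 = 22; y_lin[8] = 2×3 = 6 → [2, 9, 23, 45, 56, 54, 39, 22, 6]. Circular (length 5): y[0] = 2×1 + 5×3 + 3×5 + 4×5 + 2×2 = 56; y[1] = 2×2 + 5×1 + 3×3 + 4×5 + 2×5 = 48; y[2] = 2×5 + 5×2 + 3×1 + 4×3 + 2×5 = 45; y[3] = 2×5 + 5×5 + 3×2 + 4×1 + 2×3 = 51; y[4] = 2×3 + 5×5 + 3×5 + 4×2 + 2×1 = 56 → [56, 48, 45, 51, 56]

Linear: [2, 9, 23, 45, 56, 54, 39, 22, 6], Circular: [56, 48, 45, 51, 56]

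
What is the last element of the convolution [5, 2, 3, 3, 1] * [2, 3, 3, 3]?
Use y[k] = Σ_i a[i]·b[k-i] at k=7. y[7] = 1×3 = 3

3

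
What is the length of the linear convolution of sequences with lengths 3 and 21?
Linear/full convolution length: m + n - 1 = 3 + 21 - 1 = 23

23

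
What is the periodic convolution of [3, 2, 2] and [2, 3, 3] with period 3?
Use y[k] = Σ_j a[j]·b[(k-j) mod 3]. y[0] = 3×2 + 2×3 + 2×3 = 18; y[1] = 3×3 + 2×2 + 2×3 = 19; y[2] = 3×3 + 2×3 + 2×2 = 19. Result: [18, 19, 19]

[18, 19, 19]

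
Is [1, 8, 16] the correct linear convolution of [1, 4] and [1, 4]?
Recompute linear convolution of [1, 4] and [1, 4]: y[0] = 1×1 = 1; y[1] = 1×4 + 4×1 = 8; y[2] = 4×4 = 16 → [1, 8, 16]. Given [1, 8, 16] matches, so answer: Yes

Yes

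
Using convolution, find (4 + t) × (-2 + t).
Ascending coefficients: a = [4, 1], b = [-2, 1]. c[0] = 4×-2 = -8; c[1] = 4×1 + 1×-2 = 2; c[2] = 1×1 = 1. Result coefficients: [-8, 2, 1] → -8 + 2t + t^2

-8 + 2t + t^2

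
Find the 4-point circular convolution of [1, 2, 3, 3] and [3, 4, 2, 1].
Use y[k] = Σ_j x[j]·h[(k-j) mod 4]. y[0] = 1×3 + 2×1 + 3×2 + 3×4 = 23; y[1] = 1×4 + 2×3 + 3×1 + 3×2 = 19; y[2] = 1×2 + 2×4 + 3×3 + 3×1 = 22; y[3] = 1×1 + 2×2 + 3×4 + 3×3 = 26. Result: [23, 19, 22, 26]

[23, 19, 22, 26]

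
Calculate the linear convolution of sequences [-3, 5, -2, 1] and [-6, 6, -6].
y[0] = -3×-6 = 18; y[1] = -3×6 + 5×-6 = -48; y[2] = -3×-6 + 5×6 + -2×-6 = 60; y[3] = 5×-6 + -2×6 + 1×-6 = -48; y[4] = -2×-6 + 1×6 = 18; y[5] = 1×-6 = -6

[18, -48, 60, -48, 18, -6]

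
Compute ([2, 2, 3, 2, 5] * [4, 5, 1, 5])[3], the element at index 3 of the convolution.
Use y[k] = Σ_i a[i]·b[k-i] at k=3. y[3] = 2×5 + 2×1 + 3×5 + 2×4 = 35

35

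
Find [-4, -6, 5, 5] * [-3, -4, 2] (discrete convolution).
y[0] = -4×-3 = 12; y[1] = -4×-4 + -6×-3 = 34; y[2] = -4×2 + -6×-4 + 5×-3 = 1; y[3] = -6×2 + 5×-4 + 5×-3 = -47; y[4] = 5×2 + 5×-4 = -10; y[5] = 5×2 = 10

[12, 34, 1, -47, -10, 10]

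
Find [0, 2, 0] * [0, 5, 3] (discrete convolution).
y[0] = 0×0 = 0; y[1] = 0×5 + 2×0 = 0; y[2] = 0×3 + 2×5 + 0×0 = 10; y[3] = 2×3 + 0×5 = 6; y[4] = 0×3 = 0

[0, 0, 10, 6, 0]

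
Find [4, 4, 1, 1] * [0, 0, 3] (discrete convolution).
y[0] = 4×0 = 0; y[1] = 4×0 + 4×0 = 0; y[2] = 4×3 + 4×0 + 1×0 = 12; y[3] = 4×3 + 1×0 + 1×0 = 12; y[4] = 1×3 + 1×0 = 3; y[5] = 1×3 = 3

[0, 0, 12, 12, 3, 3]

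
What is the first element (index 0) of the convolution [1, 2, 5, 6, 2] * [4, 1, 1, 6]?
Use y[k] = Σ_i a[i]·b[k-i] at k=0. y[0] = 1×4 = 4

4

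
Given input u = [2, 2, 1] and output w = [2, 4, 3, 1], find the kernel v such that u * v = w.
Output length 4 = len(u) + len(v) - 1 ⇒ len(v) = 2. Solve v forward using v[k] = (w[k] - Σ_{i≥1} u[i]·v[k-i]) / u[0]: v[0] = w[0] / u[0] = 2 / 2 = 1; v[1] = (w[1] - 2×1) / u[0] = (4 - 2×1) / 2 = 1. So v = [1, 1]. Forward-check [2, 2, 1] * [1, 1]: w[0] = 2×1 = 2; w[1] = 2×1 + 2×1 = 4; w[2] = 2×1 + 1×1 = 3; w[3] = 1×1 = 1 → [2, 4, 3, 1] ✓

[1, 1]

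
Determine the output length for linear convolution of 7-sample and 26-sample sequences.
Linear/full convolution length: m + n - 1 = 7 + 26 - 1 = 32

32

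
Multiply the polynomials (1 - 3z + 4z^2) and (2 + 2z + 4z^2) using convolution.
Ascending coefficients: a = [1, -3, 4], b = [2, 2, 4]. c[0] = 1×2 = 2; c[1] = 1×2 + -3×2 = -4; c[2] = 1×4 + -3×2 + 4×2 = 6; c[3] = -3×4 + 4×2 = -4; c[4] = 4×4 = 16. Result coefficients: [2, -4, 6, -4, 16] → 2 - 4z + 6z^2 - 4z^3 + 16z^4

2 - 4z + 6z^2 - 4z^3 + 16z^4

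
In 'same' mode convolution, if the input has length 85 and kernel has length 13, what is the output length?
'Same' mode returns an output with the same length as the input: 85

85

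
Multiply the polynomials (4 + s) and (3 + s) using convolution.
Ascending coefficients: a = [4, 1], b = [3, 1]. c[0] = 4×3 = 12; c[1] = 4×1 + 1×3 = 7; c[2] = 1×1 = 1. Result coefficients: [12, 7, 1] → 12 + 7s + s^2

12 + 7s + s^2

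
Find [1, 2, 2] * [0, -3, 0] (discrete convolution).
y[0] = 1×0 = 0; y[1] = 1×-3 + 2×0 = -3; y[2] = 1×0 + 2×-3 + 2×0 = -6; y[3] = 2×0 + 2×-3 = -6; y[4] = 2×0 = 0

[0, -3, -6, -6, 0]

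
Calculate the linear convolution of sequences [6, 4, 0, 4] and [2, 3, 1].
y[0] = 6×2 = 12; y[1] = 6×3 + 4×2 = 26; y[2] = 6×1 + 4×3 + 0×2 = 18; y[3] = 4×1 + 0×3 + 4×2 = 12; y[4] = 0×1 + 4×3 = 12; y[5] = 4×1 = 4

[12, 26, 18, 12, 12, 4]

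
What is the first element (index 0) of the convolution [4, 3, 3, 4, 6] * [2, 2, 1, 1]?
Use y[k] = Σ_i a[i]·b[k-i] at k=0. y[0] = 4×2 = 8

8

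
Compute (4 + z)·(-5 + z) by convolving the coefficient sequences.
Ascending coefficients: a = [4, 1], b = [-5, 1]. c[0] = 4×-5 = -20; c[1] = 4×1 + 1×-5 = -1; c[2] = 1×1 = 1. Result coefficients: [-20, -1, 1] → -20 - z + z^2

-20 - z + z^2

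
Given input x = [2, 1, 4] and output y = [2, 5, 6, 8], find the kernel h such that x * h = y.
Output length 4 = len(x) + len(h) - 1 ⇒ len(h) = 2. Solve h forward using h[k] = (y[k] - Σ_{i≥1} x[i]·h[k-i]) / x[0]: h[0] = y[0] / x[0] = 2 / 2 = 1; h[1] = (y[1] - 1×1) / x[0] = (5 - 1×1) / 2 = 2. So h = [1, 2]. Forward-check [2, 1, 4] * [1, 2]: y[0] = 2×1 = 2; y[1] = 2×2 + 1×1 = 5; y[2] = 1×2 + 4×1 = 6; y[3] = 4×2 = 8 → [2, 5, 6, 8] ✓

[1, 2]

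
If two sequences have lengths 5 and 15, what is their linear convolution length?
Linear/full convolution length: m + n - 1 = 5 + 15 - 1 = 19

19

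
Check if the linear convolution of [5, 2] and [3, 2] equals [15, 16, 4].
Recompute linear convolution of [5, 2] and [3, 2]: y[0] = 5×3 = 15; y[1] = 5×2 + 2×3 = 16; y[2] = 2×2 = 4 → [15, 16, 4]. Given [15, 16, 4] matches, so answer: Yes

Yes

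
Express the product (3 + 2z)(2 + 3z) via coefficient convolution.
Ascending coefficients: a = [3, 2], b = [2, 3]. c[0] = 3×2 = 6; c[1] = 3×3 + 2×2 = 13; c[2] = 2×3 = 6. Result coefficients: [6, 13, 6] → 6 + 13z + 6z^2

6 + 13z + 6z^2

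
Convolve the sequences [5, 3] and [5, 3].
y[0] = 5×5 = 25; y[1] = 5×3 + 3×5 = 30; y[2] = 3×3 = 9

[25, 30, 9]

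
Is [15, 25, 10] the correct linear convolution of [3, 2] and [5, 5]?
Recompute linear convolution of [3, 2] and [5, 5]: y[0] = 3×5 = 15; y[1] = 3×5 + 2×5 = 25; y[2] = 2×5 = 10 → [15, 25, 10]. Given [15, 25, 10] matches, so answer: Yes

Yes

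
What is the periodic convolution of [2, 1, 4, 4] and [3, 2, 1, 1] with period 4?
Use y[k] = Σ_j u[j]·v[(k-j) mod 4]. y[0] = 2×3 + 1×1 + 4×1 + 4×2 = 19; y[1] = 2×2 + 1×3 + 4×1 + 4×1 = 15; y[2] = 2×1 + 1×2 + 4×3 + 4×1 = 20; y[3] = 2×1 + 1×1 + 4×2 + 4×3 = 23. Result: [19, 15, 20, 23]

[19, 15, 20, 23]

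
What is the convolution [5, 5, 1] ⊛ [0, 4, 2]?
y[0] = 5×0 = 0; y[1] = 5×4 + 5×0 = 20; y[2] = 5×2 + 5×4 + 1×0 = 30; y[3] = 5×2 + 1×4 = 14; y[4] = 1×2 = 2

[0, 20, 30, 14, 2]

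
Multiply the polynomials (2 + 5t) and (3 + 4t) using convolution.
Ascending coefficients: a = [2, 5], b = [3, 4]. c[0] = 2×3 = 6; c[1] = 2×4 + 5×3 = 23; c[2] = 5×4 = 20. Result coefficients: [6, 23, 20] → 6 + 23t + 20t^2

6 + 23t + 20t^2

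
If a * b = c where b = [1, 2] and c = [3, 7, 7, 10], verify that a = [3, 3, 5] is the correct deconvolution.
Forward-compute [3, 3, 5] * [1, 2]: c[0] = 3×1 = 3; c[1] = 3×2 + 3×1 = 9; c[2] = 3×2 + 5×1 = 11; c[3] = 5×2 = 10 → [3, 9, 11, 10]. Does not match given c = [3, 7, 7, 10].

Not verified. [3, 3, 5] * [1, 2] = [3, 9, 11, 10], which differs from [3, 7, 7, 10] at index 1.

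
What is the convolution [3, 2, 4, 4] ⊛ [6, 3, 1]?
y[0] = 3×6 = 18; y[1] = 3×3 + 2×6 = 21; y[2] = 3×1 + 2×3 + 4×6 = 33; y[3] = 2×1 + 4×3 + 4×6 = 38; y[4] = 4×1 + 4×3 = 16; y[5] = 4×1 = 4

[18, 21, 33, 38, 16, 4]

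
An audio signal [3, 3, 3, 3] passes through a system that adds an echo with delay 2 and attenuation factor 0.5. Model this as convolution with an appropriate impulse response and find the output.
Direct-path + delayed-attenuated-path model → impulse response h = [1, 0, 0.5] (1 at lag 0, 0.5 at lag 2). Output y[n] = x[n] + 0.5·x[n - 2] (with x[n] = 0 outside 0..3): y[0] = 3 + 0.5×0 = 3; y[1] = 3 + 0.5×0 = 3; y[2] = 3 + 0.5×3 = 4.5; y[3] = 3 + 0.5×3 = 4.5; y[4] = 0 + 0.5×3 = 1.5; y[5] = 0 + 0.5×3 = 1.5. So y = [3, 3, 4.5, 4.5, 1.5, 1.5]

[3, 3, 4.5, 4.5, 1.5, 1.5]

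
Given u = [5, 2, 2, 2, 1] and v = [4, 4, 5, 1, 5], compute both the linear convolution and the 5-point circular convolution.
Linear: y_lin[0] = 5×4 = 20; y_lin[1] = 5×4 + 2×4 = 28; y_lin[2] = 5×5 + 2×4 + 2×4 = 41; y_lin[3] = 5×1 + 2×5 + 2×4 + 2×4 = 31; y_lin[4] = 5×5 + 2×1 + 2×5 + 2×4 + 1×4 = 49; y_lin[5] = 2×5 + 2×1 + 2×5 + 1×4 = 26; y_lin[6] = 2×5 + 2×1 + 1×5 = 17; y_lin[7] = 2×5 + 1×1 = 11; y_lin[8] = 1×5 = 5 → [20, 28, 41, 31, 49, 26, 17, 11, 5]. Circular (length 5): y[0] = 5×4 + 2×5 + 2×1 + 2×5 + 1×4 = 46; y[1] = 5×4 + 2×4 + 2×5 + 2×1 + 1×5 = 45; y[2] = 5×5 + 2×4 + 2×4 + 2×5 + 1×1 = 52; y[3] = 5×1 + 2×5 + 2×4 + 2×4 + 1×5 = 36; y[4] = 5×5 + 2×1 + 2×5 + 2×4 + 1×4 = 49 → [46, 45, 52, 36, 49]

Linear: [20, 28, 41, 31, 49, 26, 17, 11, 5], Circular: [46, 45, 52, 36, 49]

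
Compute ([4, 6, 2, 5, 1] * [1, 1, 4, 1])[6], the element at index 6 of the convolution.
Use y[k] = Σ_i a[i]·b[k-i] at k=6. y[6] = 5×1 + 1×4 = 9

9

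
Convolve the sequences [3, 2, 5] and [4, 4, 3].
y[0] = 3×4 = 12; y[1] = 3×4 + 2×4 = 20; y[2] = 3×3 + 2×4 + 5×4 = 37; y[3] = 2×3 + 5×4 = 26; y[4] = 5×3 = 15

[12, 20, 37, 26, 15]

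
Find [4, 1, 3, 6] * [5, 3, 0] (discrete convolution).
y[0] = 4×5 = 20; y[1] = 4×3 + 1×5 = 17; y[2] = 4×0 + 1×3 + 3×5 = 18; y[3] = 1×0 + 3×3 + 6×5 = 39; y[4] = 3×0 + 6×3 = 18; y[5] = 6×0 = 0

[20, 17, 18, 39, 18, 0]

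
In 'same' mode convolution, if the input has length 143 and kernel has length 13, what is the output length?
'Same' mode returns an output with the same length as the input: 143

143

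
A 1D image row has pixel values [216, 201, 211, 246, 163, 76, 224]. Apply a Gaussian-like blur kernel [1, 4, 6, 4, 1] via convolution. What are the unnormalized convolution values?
Convolve image row [216, 201, 211, 246, 163, 76, 224] with kernel [1, 4, 6, 4, 1]: y[0] = 216×1 = 216; y[1] = 216×4 + 201×1 = 1065; y[2] = 216×6 + 201×4 + 211×1 = 2311; y[3] = 216×4 + 201×6 + 211×4 + 246×1 = 3160; y[4] = 216×1 + 201×4 + 211×6 + 246×4 + 163×1 = 3433; y[5] = 201×1 + 211×4 + 246×6 + 163×4 + 76×1 = 3249; y[6] = 211×1 + 246×4 + 163×6 + 76×4 + 224×1 = 2701; y[7] = 246×1 + 163×4 + 76×6 + 224×4 = 2250; y[8] = 163×1 + 76×4 + 224×6 = 1811; y[9] = 76×1 + 224×4 = 972; y[10] = 224×1 = 224 → [216, 1065, 2311, 3160, 3433, 3249, 2701, 2250, 1811, 972, 224]. Normalization factor = sum(kernel) = 16.

[216, 1065, 2311, 3160, 3433, 3249, 2701, 2250, 1811, 972, 224]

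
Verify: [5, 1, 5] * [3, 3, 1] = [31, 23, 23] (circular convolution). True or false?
Recompute circular convolution of [5, 1, 5] and [3, 3, 1]: y[0] = 5×3 + 1×1 + 5×3 = 31; y[1] = 5×3 + 1×3 + 5×1 = 23; y[2] = 5×1 + 1×3 + 5×3 = 23 → [31, 23, 23]. Given [31, 23, 23] matches, so answer: Yes

Yes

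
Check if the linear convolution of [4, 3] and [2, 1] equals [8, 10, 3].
Recompute linear convolution of [4, 3] and [2, 1]: y[0] = 4×2 = 8; y[1] = 4×1 + 3×2 = 10; y[2] = 3×1 = 3 → [8, 10, 3]. Given [8, 10, 3] matches, so answer: Yes

Yes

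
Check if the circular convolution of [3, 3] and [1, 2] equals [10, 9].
Recompute circular convolution of [3, 3] and [1, 2]: y[0] = 3×1 + 3×2 = 9; y[1] = 3×2 + 3×1 = 9 → [9, 9]. Compare to given [10, 9]: they differ at index 0: given 10, correct 9, so answer: No

No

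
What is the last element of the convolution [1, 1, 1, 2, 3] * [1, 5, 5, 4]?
Use y[k] = Σ_i a[i]·b[k-i] at k=7. y[7] = 3×4 = 12

12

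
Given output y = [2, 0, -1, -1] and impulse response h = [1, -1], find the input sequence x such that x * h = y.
Deconvolve y=[2, 0, -1, -1] by h=[1, -1]. Since h[0]=1, solve forward: x[0] = y[0] / 1 = 2; x[1] = (y[1] - 2×-1) / 1 = 2; x[2] = (y[2] - 2×-1) / 1 = 1. So x = [2, 2, 1]. Check by forward convolution: y[0] = 2×1 = 2; y[1] = 2×-1 + 2×1 = 0; y[2] = 2×-1 + 1×1 = -1; y[3] = 1×-1 = -1

[2, 2, 1]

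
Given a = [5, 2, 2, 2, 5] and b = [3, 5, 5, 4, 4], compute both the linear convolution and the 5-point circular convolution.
Linear: y_lin[0] = 5×3 = 15; y_lin[1] = 5×5 + 2×3 = 31; y_lin[2] = 5×5 + 2×5 + 2×3 = 41; y_lin[3] = 5×4 + 2×5 + 2×5 + 2×3 = 46; y_lin[4] = 5×4 + 2×4 + 2×5 + 2×5 + 5×3 = 63; y_lin[5] = 2×4 + 2×4 + 2×5 + 5×5 = 51; y_lin[6] = 2×4 + 2×4 + 5×5 = 41; y_lin[7] = 2×4 + 5×4 = 28; y_lin[8] = 5×4 = 20 → [15, 31, 41, 46, 63, 51, 41, 28, 20]. Circular (length 5): y[0] = 5×3 + 2×4 + 2×4 + 2×5 + 5×5 = 66; y[1] = 5×5 + 2×3 + 2×4 + 2×4 + 5×5 = 72; y[2] = 5×5 + 2×5 + 2×3 + 2×4 + 5×4 = 69; y[3] = 5×4 + 2×5 + 2×5 + 2×3 + 5×4 = 66; y[4] = 5×4 + 2×4 + 2×5 + 2×5 + 5×3 = 63 → [66, 72, 69, 66, 63]

Linear: [15, 31, 41, 46, 63, 51, 41, 28, 20], Circular: [66, 72, 69, 66, 63]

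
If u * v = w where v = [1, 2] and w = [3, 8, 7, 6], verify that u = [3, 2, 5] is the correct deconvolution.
Forward-compute [3, 2, 5] * [1, 2]: w[0] = 3×1 = 3; w[1] = 3×2 + 2×1 = 8; w[2] = 2×2 + 5×1 = 9; w[3] = 5×2 = 10 → [3, 8, 9, 10]. Does not match given w = [3, 8, 7, 6].

Not verified. [3, 2, 5] * [1, 2] = [3, 8, 9, 10], which differs from [3, 8, 7, 6] at index 2.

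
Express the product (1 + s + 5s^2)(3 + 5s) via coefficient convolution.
Ascending coefficients: a = [1, 1, 5], b = [3, 5]. c[0] = 1×3 = 3; c[1] = 1×5 + 1×3 = 8; c[2] = 1×5 + 5×3 = 20; c[3] = 5×5 = 25. Result coefficients: [3, 8, 20, 25] → 3 + 8s + 20s^2 + 25s^3

3 + 8s + 20s^2 + 25s^3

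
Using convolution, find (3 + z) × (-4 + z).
Ascending coefficients: a = [3, 1], b = [-4, 1]. c[0] = 3×-4 = -12; c[1] = 3×1 + 1×-4 = -1; c[2] = 1×1 = 1. Result coefficients: [-12, -1, 1] → -12 - z + z^2

-12 - z + z^2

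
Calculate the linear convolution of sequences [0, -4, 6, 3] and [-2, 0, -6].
y[0] = 0×-2 = 0; y[1] = 0×0 + -4×-2 = 8; y[2] = 0×-6 + -4×0 + 6×-2 = -12; y[3] = -4×-6 + 6×0 + 3×-2 = 18; y[4] = 6×-6 + 3×0 = -36; y[5] = 3×-6 = -18

[0, 8, -12, 18, -36, -18]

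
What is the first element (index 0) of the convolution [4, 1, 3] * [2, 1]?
Use y[k] = Σ_i a[i]·b[k-i] at k=0. y[0] = 4×2 = 8

8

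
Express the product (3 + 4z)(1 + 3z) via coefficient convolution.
Ascending coefficients: a = [3, 4], b = [1, 3]. c[0] = 3×1 = 3; c[1] = 3×3 + 4×1 = 13; c[2] = 4×3 = 12. Result coefficients: [3, 13, 12] → 3 + 13z + 12z^2

3 + 13z + 12z^2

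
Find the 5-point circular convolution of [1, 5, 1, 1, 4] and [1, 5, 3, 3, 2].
Use y[k] = Σ_j s[j]·t[(k-j) mod 5]. y[0] = 1×1 + 5×2 + 1×3 + 1×3 + 4×5 = 37; y[1] = 1×5 + 5×1 + 1×2 + 1×3 + 4×3 = 27; y[2] = 1×3 + 5×5 + 1×1 + 1×2 + 4×3 = 43; y[3] = 1×3 + 5×3 + 1×5 + 1×1 + 4×2 = 32; y[4] = 1×2 + 5×3 + 1×3 + 1×5 + 4×1 = 29. Result: [37, 27, 43, 32, 29]

[37, 27, 43, 32, 29]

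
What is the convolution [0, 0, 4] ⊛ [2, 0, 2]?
y[0] = 0×2 = 0; y[1] = 0×0 + 0×2 = 0; y[2] = 0×2 + 0×0 + 4×2 = 8; y[3] = 0×2 + 4×0 = 0; y[4] = 4×2 = 8

[0, 0, 8, 0, 8]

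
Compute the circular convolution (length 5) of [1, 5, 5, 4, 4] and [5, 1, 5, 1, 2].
Use y[k] = Σ_j x[j]·h[(k-j) mod 5]. y[0] = 1×5 + 5×2 + 5×1 + 4×5 + 4×1 = 44; y[1] = 1×1 + 5×5 + 5×2 + 4×1 + 4×5 = 60; y[2] = 1×5 + 5×1 + 5×5 + 4×2 + 4×1 = 47; y[3] = 1×1 + 5×5 + 5×1 + 4×5 + 4×2 = 59; y[4] = 1×2 + 5×1 + 5×5 + 4×1 + 4×5 = 56. Result: [44, 60, 47, 59, 56]

[44, 60, 47, 59, 56]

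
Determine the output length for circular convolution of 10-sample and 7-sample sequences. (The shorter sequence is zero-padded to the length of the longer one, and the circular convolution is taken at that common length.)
Circular convolution (zero-padding the shorter input) has length max(m, n) = max(10, 7) = 10

10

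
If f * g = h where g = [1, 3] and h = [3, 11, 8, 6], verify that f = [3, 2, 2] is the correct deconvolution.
Forward-compute [3, 2, 2] * [1, 3]: h[0] = 3×1 = 3; h[1] = 3×3 + 2×1 = 11; h[2] = 2×3 + 2×1 = 8; h[3] = 2×3 = 6 → [3, 11, 8, 6]. Matches given h = [3, 11, 8, 6], so verified.

Verified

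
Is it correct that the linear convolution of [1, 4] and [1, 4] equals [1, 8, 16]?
Recompute linear convolution of [1, 4] and [1, 4]: y[0] = 1×1 = 1; y[1] = 1×4 + 4×1 = 8; y[2] = 4×4 = 16 → [1, 8, 16]. Given [1, 8, 16] matches, so answer: Yes

Yes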